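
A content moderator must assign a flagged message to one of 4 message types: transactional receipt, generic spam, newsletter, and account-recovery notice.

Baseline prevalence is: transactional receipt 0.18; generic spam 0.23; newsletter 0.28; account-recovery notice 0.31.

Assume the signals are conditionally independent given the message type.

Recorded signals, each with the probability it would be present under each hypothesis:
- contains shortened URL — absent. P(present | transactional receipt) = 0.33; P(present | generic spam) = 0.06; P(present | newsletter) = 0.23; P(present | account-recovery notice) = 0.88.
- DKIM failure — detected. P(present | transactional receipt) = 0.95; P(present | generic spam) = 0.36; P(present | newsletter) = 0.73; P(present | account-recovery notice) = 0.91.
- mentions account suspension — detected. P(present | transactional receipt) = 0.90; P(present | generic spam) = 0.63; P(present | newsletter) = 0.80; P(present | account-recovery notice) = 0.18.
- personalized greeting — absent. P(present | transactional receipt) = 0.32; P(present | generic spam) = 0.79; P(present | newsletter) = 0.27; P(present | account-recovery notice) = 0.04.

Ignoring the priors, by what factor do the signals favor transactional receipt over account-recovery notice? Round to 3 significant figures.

20.6

Joint likelihood of the signal pattern under each hypothesis (using 1 − P(present | H) for each absent signal):
  transactional receipt: (1 − 0.33) × 0.95 × 0.90 × (1 − 0.32) = 0.38954
  account-recovery notice: (1 − 0.88) × 0.91 × 0.18 × (1 − 0.04) = 0.01887
Bayes factor = 0.38954 / 0.01887 ≈ 20.6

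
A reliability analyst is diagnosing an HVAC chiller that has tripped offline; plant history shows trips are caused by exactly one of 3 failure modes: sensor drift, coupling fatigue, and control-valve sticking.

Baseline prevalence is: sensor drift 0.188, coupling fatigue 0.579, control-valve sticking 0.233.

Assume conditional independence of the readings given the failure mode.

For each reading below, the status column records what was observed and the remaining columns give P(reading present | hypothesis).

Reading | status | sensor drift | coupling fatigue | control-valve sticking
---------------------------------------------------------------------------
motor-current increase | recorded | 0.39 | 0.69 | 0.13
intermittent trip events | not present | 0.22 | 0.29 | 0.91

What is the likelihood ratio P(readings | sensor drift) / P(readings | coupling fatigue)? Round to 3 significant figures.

0.621

Take the product of per-reading likelihoods under each hypothesis (using 1 − P(present | H) for each absent reading), then divide.
  sensor drift: 0.39 × (1 − 0.22) = 0.3042
  coupling fatigue: 0.69 × (1 − 0.29) = 0.4899
Bayes factor = 0.3042 / 0.4899 ≈ 0.621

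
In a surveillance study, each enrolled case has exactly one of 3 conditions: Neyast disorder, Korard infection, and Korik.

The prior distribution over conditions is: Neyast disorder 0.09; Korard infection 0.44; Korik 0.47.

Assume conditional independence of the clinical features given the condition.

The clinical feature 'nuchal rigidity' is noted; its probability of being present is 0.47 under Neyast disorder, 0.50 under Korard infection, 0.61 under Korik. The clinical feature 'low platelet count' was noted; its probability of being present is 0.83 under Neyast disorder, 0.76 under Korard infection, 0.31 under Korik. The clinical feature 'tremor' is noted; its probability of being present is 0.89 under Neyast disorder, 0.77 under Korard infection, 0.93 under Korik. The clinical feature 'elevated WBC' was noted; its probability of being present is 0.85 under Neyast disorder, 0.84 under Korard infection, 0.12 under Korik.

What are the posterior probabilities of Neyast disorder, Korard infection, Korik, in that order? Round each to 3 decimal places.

0.184, 0.748, 0.069

Multiply each prior by the joint likelihood of the clinical feature pattern:
  Neyast disorder: 0.09 × 0.47 × 0.83 × 0.89 × 0.85 = 0.02656
  Korard infection: 0.44 × 0.50 × 0.76 × 0.77 × 0.84 = 0.10814
  Korik: 0.47 × 0.61 × 0.31 × 0.93 × 0.12 = 0.0099187
Normalizing constant Z = 0.02656 + 0.10814 + 0.0099187 = 0.14462.
P(Neyast disorder | evidence) = 0.02656 / 0.14462 ≈ 0.184
P(Korard infection | evidence) = 0.10814 / 0.14462 ≈ 0.748
P(Korik | evidence) = 0.0099187 / 0.14462 ≈ 0.069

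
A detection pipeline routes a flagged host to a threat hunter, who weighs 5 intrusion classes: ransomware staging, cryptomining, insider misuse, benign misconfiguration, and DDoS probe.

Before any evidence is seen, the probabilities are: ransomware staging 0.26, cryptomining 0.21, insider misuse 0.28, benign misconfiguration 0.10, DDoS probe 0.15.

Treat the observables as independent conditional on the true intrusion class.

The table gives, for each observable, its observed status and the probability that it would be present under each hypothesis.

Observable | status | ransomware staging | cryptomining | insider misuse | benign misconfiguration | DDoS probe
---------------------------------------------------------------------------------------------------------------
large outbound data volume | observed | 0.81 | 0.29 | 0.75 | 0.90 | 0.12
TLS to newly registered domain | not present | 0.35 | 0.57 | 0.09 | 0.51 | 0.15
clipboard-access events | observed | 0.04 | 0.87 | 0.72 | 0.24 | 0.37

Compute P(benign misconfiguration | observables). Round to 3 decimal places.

By Bayes' rule with conditional independence, the unnormalized weight for each hypothesis is prior × ∏ likelihoods (using 1 − P(present | H) for each absent observable):
  ransomware staging: 0.26 × 0.81 × (1 − 0.35) × 0.04 = 0.0054756
  cryptomining: 0.21 × 0.29 × (1 − 0.57) × 0.87 = 0.022783
  insider misuse: 0.28 × 0.75 × (1 − 0.09) × 0.72 = 0.13759
  benign misconfiguration: 0.10 × 0.90 × (1 − 0.51) × 0.24 = 0.010584
  DDoS probe: 0.15 × 0.12 × (1 − 0.15) × 0.37 = 0.005661
The unnormalized weights sum to 0.1821.
P(benign misconfiguration | evidence) = 0.010584 / 0.1821 ≈ 0.058.

0.058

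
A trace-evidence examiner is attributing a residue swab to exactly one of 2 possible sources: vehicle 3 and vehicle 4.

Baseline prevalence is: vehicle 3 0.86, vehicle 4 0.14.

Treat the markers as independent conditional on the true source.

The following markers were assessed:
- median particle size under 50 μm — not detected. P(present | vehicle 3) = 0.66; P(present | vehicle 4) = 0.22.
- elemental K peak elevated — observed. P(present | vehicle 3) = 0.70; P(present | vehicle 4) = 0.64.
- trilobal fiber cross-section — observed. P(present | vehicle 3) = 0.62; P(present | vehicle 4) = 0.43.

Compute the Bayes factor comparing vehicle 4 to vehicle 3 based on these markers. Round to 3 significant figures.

1.45

Joint likelihood of the marker pattern under each hypothesis (using 1 − P(present | H) for each absent marker):
  vehicle 4: (1 − 0.22) × 0.64 × 0.43 = 0.21466
  vehicle 3: (1 − 0.66) × 0.70 × 0.62 = 0.14756
Bayes factor = 0.21466 / 0.14756 ≈ 1.45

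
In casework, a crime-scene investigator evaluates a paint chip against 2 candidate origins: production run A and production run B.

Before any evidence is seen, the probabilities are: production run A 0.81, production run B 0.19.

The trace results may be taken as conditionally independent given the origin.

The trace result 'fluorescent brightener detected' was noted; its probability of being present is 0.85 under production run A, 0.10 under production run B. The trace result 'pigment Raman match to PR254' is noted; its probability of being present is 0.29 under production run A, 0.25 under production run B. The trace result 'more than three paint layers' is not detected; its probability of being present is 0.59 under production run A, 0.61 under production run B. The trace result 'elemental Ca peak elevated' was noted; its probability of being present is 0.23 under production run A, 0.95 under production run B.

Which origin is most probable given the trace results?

production run A

Multiply each prior by the joint likelihood of the trace result pattern (using 1 − P(present | H) for each absent trace result):
  production run A: 0.81 × 0.85 × 0.29 × (1 − 0.59) × 0.23 = 0.018828
  production run B: 0.19 × 0.10 × 0.25 × (1 − 0.61) × 0.95 = 0.0017599
Marginal likelihood of the evidence = 0.020588.
P(production run A | evidence) ≈ 0.018828 / 0.020588 ≈ 0.915
P(production run B | evidence) ≈ 0.0017599 / 0.020588 ≈ 0.085
The largest is 0.915, so production run A is most probable.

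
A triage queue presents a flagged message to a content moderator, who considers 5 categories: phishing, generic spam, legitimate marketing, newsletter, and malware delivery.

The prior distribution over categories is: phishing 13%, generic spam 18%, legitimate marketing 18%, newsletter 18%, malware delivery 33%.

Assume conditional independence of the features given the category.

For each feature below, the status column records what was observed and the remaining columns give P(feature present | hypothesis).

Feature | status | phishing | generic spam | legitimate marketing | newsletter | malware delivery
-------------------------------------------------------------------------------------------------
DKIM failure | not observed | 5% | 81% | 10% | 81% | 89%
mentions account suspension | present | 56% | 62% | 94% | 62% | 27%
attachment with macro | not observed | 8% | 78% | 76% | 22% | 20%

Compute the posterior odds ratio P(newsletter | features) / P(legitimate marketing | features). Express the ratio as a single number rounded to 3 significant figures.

0.453

The normalizing constant cancels in an odds ratio, so compute prior × likelihood for the two hypotheses only (using 1 − P(present | H) for each absent feature):
  newsletter: 0.18 × (1 − 0.81) × 0.62 × (1 − 0.22) = 0.016539
  legitimate marketing: 0.18 × (1 − 0.10) × 0.94 × (1 − 0.76) = 0.036547
Posterior odds = 0.016539 / 0.036547 ≈ 0.453.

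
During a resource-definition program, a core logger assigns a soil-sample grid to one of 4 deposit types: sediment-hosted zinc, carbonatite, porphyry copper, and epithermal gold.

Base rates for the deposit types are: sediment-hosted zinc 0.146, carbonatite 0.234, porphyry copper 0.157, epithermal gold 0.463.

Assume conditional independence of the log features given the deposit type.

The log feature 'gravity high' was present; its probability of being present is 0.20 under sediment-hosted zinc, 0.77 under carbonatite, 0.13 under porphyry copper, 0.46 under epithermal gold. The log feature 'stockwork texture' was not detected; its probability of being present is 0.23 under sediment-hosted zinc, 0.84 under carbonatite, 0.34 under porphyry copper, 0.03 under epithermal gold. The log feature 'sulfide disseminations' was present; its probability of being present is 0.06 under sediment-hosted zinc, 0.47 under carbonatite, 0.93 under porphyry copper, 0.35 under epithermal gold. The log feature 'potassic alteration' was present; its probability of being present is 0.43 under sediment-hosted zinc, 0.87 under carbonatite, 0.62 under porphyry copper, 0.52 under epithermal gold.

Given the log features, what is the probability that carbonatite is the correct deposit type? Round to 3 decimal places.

0.204

Multiply each prior by the joint likelihood of the log feature pattern (using 1 − P(present | H) for each absent log feature):
  sediment-hosted zinc: 0.146 × 0.20 × (1 − 0.23) × 0.06 × 0.43 = 0.00058009
  carbonatite: 0.234 × 0.77 × (1 − 0.84) × 0.47 × 0.87 = 0.011788
  porphyry copper: 0.157 × 0.13 × (1 − 0.34) × 0.93 × 0.62 = 0.0077671
  epithermal gold: 0.463 × 0.46 × (1 − 0.03) × 0.35 × 0.52 = 0.037599
The unnormalized weights sum to 0.057735.
P(carbonatite | evidence) = 0.011788 / 0.057735 ≈ 0.204.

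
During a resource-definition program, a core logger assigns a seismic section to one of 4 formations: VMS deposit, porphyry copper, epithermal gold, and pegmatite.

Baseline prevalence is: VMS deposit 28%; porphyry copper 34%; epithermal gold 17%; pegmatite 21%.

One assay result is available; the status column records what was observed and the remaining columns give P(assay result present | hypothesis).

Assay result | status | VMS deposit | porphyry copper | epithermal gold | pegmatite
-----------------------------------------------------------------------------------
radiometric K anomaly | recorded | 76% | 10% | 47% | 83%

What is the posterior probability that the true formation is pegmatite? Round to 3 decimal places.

By Bayes' rule, the unnormalized weight for each hypothesis is prior × likelihood:
  VMS deposit: 0.28 × 0.76 = 0.2128
  porphyry copper: 0.34 × 0.10 = 0.034
  epithermal gold: 0.17 × 0.47 = 0.0799
  pegmatite: 0.21 × 0.83 = 0.1743
The unnormalized weights sum to 0.501.
P(pegmatite | evidence) = 0.1743 / 0.501 ≈ 0.348.

0.348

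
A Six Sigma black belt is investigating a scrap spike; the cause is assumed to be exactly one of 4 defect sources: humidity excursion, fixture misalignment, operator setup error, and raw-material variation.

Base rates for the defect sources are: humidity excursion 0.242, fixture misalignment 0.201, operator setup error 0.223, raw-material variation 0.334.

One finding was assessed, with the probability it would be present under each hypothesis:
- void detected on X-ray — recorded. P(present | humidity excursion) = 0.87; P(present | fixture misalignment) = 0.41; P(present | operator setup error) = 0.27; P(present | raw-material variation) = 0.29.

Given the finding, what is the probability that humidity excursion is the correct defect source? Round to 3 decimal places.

By Bayes' rule, the unnormalized weight for each hypothesis is prior × likelihood:
  humidity excursion: 0.242 × 0.87 = 0.21054
  fixture misalignment: 0.201 × 0.41 = 0.08241
  operator setup error: 0.223 × 0.27 = 0.06021
  raw-material variation: 0.334 × 0.29 = 0.09686
The unnormalized weights sum to 0.45002.
P(humidity excursion | evidence) = 0.21054 / 0.45002 ≈ 0.468.

0.468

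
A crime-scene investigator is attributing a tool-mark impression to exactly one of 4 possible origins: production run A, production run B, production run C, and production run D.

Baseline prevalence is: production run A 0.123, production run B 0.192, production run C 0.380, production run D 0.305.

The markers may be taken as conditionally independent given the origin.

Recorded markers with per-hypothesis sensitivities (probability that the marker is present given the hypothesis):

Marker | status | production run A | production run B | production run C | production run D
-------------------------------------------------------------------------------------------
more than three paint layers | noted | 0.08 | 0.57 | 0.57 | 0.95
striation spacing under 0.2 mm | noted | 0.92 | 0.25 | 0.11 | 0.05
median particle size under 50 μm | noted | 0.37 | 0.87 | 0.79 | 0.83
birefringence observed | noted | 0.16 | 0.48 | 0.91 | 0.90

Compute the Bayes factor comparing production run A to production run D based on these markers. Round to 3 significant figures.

0.123

Joint likelihood of the marker pattern under each hypothesis:
  production run A: 0.08 × 0.92 × 0.37 × 0.16 = 0.0043571
  production run D: 0.95 × 0.05 × 0.83 × 0.90 = 0.035483
Bayes factor = 0.0043571 / 0.035483 ≈ 0.123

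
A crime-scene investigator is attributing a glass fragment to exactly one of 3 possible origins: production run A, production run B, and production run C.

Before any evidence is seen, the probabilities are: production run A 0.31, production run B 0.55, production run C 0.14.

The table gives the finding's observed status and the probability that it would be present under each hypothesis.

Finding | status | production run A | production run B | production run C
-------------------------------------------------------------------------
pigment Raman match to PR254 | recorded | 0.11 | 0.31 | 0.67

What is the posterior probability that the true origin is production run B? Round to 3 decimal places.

For each hypothesis, the unnormalized posterior weight is prior × likelihood:
  production run A: 0.31 × 0.11 = 0.0341
  production run B: 0.55 × 0.31 = 0.1705
  production run C: 0.14 × 0.67 = 0.0938
Marginal likelihood of the evidence = 0.2984.
P(production run B | evidence) = 0.1705 / 0.2984 ≈ 0.571.

0.571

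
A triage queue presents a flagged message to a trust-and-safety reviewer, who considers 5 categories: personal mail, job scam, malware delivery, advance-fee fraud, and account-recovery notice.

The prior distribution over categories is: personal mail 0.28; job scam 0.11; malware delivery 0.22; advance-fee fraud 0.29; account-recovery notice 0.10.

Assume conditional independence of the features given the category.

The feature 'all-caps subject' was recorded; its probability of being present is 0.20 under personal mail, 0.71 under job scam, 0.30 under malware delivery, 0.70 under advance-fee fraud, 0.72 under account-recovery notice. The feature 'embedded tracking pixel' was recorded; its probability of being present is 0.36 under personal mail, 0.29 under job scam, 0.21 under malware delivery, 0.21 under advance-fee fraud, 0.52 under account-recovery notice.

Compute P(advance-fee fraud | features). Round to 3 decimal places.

0.312

By Bayes' rule with conditional independence, the unnormalized weight for each hypothesis is prior × ∏ likelihoods:
  personal mail: 0.28 × 0.20 × 0.36 = 0.02016
  job scam: 0.11 × 0.71 × 0.29 = 0.022649
  malware delivery: 0.22 × 0.30 × 0.21 = 0.01386
  advance-fee fraud: 0.29 × 0.70 × 0.21 = 0.04263
  account-recovery notice: 0.10 × 0.72 × 0.52 = 0.03744
Marginal likelihood of the evidence = 0.13674.
P(advance-fee fraud | evidence) = 0.04263 / 0.13674 ≈ 0.312.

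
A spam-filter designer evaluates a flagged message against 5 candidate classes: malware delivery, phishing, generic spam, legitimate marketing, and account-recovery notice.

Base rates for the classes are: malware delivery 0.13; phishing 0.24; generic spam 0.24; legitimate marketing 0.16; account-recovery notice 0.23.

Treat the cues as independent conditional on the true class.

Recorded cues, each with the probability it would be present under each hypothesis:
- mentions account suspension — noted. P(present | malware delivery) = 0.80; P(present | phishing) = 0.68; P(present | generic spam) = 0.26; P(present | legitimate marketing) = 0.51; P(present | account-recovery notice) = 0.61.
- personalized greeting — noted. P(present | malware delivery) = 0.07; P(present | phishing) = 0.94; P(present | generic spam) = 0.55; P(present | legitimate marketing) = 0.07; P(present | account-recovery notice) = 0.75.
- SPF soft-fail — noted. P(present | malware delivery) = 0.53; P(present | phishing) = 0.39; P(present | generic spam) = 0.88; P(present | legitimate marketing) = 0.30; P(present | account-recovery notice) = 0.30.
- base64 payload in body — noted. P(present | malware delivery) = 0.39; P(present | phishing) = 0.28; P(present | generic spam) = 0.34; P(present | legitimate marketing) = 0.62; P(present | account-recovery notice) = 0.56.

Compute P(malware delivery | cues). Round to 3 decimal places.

By Bayes' rule with conditional independence, the unnormalized weight for each hypothesis is prior × ∏ likelihoods:
  malware delivery: 0.13 × 0.80 × 0.07 × 0.53 × 0.39 = 0.0015048
  phishing: 0.24 × 0.68 × 0.94 × 0.39 × 0.28 = 0.016752
  generic spam: 0.24 × 0.26 × 0.55 × 0.88 × 0.34 = 0.010269
  legitimate marketing: 0.16 × 0.51 × 0.07 × 0.30 × 0.62 = 0.0010624
  account-recovery notice: 0.23 × 0.61 × 0.75 × 0.30 × 0.56 = 0.017678
Normalizing constant Z = 0.0015048 + 0.016752 + 0.010269 + 0.0010624 + 0.017678 = 0.047266.
P(malware delivery | evidence) = 0.0015048 / 0.047266 ≈ 0.032.

0.032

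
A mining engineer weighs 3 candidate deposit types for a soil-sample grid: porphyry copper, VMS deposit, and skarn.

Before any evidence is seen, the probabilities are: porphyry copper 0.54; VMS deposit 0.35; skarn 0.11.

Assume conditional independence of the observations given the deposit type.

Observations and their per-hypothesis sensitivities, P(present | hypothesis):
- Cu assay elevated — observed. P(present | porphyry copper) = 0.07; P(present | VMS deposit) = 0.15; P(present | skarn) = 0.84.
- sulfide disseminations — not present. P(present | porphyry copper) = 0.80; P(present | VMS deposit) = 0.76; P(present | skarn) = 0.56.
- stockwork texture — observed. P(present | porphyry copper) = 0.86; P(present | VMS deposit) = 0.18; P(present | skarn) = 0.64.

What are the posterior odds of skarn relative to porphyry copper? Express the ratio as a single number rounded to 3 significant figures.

4.00

The normalizing constant cancels in an odds ratio, so compute prior × likelihood for the two hypotheses only (using 1 − P(present | H) for each absent observation):
  skarn: 0.11 × 0.84 × (1 − 0.56) × 0.64 = 0.02602
  porphyry copper: 0.54 × 0.07 × (1 − 0.80) × 0.86 = 0.0065016
Posterior odds = 0.02602 / 0.0065016 ≈ 4.00.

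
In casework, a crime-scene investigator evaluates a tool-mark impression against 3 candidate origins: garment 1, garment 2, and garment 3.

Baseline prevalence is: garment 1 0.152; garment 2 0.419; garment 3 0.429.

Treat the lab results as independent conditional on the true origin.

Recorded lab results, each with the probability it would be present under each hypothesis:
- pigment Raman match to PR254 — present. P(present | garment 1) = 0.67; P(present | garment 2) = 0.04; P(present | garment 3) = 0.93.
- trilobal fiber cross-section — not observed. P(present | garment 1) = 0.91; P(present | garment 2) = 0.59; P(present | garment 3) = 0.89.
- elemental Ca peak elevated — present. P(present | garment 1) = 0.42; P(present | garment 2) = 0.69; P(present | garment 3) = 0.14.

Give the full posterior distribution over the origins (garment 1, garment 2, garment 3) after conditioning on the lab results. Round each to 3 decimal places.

Multiply each prior by the joint likelihood of the lab result pattern (using 1 − P(present | H) for each absent lab result):
  garment 1: 0.152 × 0.67 × (1 − 0.91) × 0.42 = 0.0038496
  garment 2: 0.419 × 0.04 × (1 − 0.59) × 0.69 = 0.0047414
  garment 3: 0.429 × 0.93 × (1 − 0.89) × 0.14 = 0.0061441
Normalizing constant Z = 0.0038496 + 0.0047414 + 0.0061441 = 0.014735.
P(garment 1 | evidence) = 0.0038496 / 0.014735 ≈ 0.261
P(garment 2 | evidence) = 0.0047414 / 0.014735 ≈ 0.322
P(garment 3 | evidence) = 0.0061441 / 0.014735 ≈ 0.417

0.261, 0.322, 0.417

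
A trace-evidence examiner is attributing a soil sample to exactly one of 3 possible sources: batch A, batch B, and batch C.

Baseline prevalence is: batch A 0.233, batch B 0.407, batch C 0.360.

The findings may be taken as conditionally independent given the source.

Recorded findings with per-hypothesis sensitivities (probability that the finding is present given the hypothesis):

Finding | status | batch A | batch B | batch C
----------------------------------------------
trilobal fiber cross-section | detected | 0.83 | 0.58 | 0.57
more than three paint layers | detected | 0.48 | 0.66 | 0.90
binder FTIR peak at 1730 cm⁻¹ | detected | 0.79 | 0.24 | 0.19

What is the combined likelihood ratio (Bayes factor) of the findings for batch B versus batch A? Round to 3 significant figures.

Take the product of per-finding likelihoods under each hypothesis, then divide.
  batch B: 0.58 × 0.66 × 0.24 = 0.091872
  batch A: 0.83 × 0.48 × 0.79 = 0.31474
Bayes factor = 0.091872 / 0.31474 ≈ 0.292

0.292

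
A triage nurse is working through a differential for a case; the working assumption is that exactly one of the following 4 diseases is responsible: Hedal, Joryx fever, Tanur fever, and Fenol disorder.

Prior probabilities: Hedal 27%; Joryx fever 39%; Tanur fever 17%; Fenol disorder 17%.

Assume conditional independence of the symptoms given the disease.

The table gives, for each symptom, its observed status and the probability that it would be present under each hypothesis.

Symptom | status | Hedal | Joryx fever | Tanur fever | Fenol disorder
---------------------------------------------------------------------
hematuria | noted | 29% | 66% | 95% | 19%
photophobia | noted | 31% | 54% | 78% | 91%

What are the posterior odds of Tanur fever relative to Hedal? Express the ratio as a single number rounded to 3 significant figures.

Posterior odds equal prior odds times the likelihood ratio; only the two competing hypotheses matter.
  Tanur fever: 0.17 × 0.95 × 0.78 = 0.12597
  Hedal: 0.27 × 0.29 × 0.31 = 0.024273
Posterior odds = 0.12597 / 0.024273 ≈ 5.19.

5.19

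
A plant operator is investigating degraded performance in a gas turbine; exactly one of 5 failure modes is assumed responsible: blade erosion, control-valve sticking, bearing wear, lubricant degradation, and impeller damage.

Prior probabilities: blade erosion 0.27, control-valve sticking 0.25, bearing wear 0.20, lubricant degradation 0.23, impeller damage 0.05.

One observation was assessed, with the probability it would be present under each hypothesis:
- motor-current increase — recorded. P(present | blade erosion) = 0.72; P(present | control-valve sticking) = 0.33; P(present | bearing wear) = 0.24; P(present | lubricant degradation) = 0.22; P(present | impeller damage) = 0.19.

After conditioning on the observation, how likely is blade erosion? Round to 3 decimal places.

0.505

For each hypothesis, the unnormalized posterior weight is prior × likelihood:
  blade erosion: 0.27 × 0.72 = 0.1944
  control-valve sticking: 0.25 × 0.33 = 0.0825
  bearing wear: 0.20 × 0.24 = 0.048
  lubricant degradation: 0.23 × 0.22 = 0.0506
  impeller damage: 0.05 × 0.19 = 0.0095
Marginal likelihood of the evidence = 0.385.
P(blade erosion | evidence) = 0.1944 / 0.385 ≈ 0.505.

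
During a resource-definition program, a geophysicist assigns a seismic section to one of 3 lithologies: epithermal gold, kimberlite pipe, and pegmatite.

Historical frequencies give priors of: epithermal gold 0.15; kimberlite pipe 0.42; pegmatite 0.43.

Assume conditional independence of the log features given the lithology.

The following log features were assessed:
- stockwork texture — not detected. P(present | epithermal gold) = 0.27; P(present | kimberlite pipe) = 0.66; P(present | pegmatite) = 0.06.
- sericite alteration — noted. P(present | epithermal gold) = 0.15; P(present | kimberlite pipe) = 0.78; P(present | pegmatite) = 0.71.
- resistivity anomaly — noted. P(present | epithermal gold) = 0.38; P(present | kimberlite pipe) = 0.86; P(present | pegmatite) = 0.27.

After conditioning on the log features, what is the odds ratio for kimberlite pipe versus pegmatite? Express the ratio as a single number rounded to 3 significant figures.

The normalizing constant cancels in an odds ratio, so compute prior × likelihood for the two hypotheses only (using 1 − P(present | H) for each absent log feature):
  kimberlite pipe: 0.42 × (1 − 0.66) × 0.78 × 0.86 = 0.09579
  pegmatite: 0.43 × (1 − 0.06) × 0.71 × 0.27 = 0.077485
Posterior odds = 0.09579 / 0.077485 ≈ 1.24.

1.24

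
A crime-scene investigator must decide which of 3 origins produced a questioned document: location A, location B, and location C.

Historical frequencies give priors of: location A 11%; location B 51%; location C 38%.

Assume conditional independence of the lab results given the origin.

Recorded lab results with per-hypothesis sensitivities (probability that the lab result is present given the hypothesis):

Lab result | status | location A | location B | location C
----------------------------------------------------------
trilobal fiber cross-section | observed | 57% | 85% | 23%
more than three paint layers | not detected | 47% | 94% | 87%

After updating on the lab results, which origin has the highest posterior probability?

For each hypothesis, the unnormalized posterior weight is prior × product of the lab result likelihoods (using 1 − P(present | H) for each absent lab result):
  location A: 0.11 × 0.57 × (1 − 0.47) = 0.033231
  location B: 0.51 × 0.85 × (1 − 0.94) = 0.02601
  location C: 0.38 × 0.23 × (1 − 0.87) = 0.011362
The unnormalized weights sum to 0.070603.
P(location A | evidence) ≈ 0.033231 / 0.070603 ≈ 0.471
P(location B | evidence) ≈ 0.02601 / 0.070603 ≈ 0.368
P(location C | evidence) ≈ 0.011362 / 0.070603 ≈ 0.161
The largest is 0.471, so location A is most probable.

location A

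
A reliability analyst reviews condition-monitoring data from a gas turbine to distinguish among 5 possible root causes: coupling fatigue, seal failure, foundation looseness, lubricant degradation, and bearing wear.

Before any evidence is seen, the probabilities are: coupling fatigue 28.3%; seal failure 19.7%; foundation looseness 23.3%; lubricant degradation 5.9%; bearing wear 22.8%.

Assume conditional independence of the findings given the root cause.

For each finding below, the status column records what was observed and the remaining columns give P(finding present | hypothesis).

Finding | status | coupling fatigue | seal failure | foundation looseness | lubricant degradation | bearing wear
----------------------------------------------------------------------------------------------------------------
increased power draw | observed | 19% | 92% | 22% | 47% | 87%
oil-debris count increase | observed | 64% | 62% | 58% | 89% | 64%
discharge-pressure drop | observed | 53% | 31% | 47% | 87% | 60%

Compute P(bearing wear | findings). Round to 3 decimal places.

By Bayes' rule with conditional independence, the unnormalized weight for each hypothesis is prior × ∏ likelihoods:
  coupling fatigue: 0.283 × 0.19 × 0.64 × 0.53 = 0.018239
  seal failure: 0.197 × 0.92 × 0.62 × 0.31 = 0.034834
  foundation looseness: 0.233 × 0.22 × 0.58 × 0.47 = 0.013973
  lubricant degradation: 0.059 × 0.47 × 0.89 × 0.87 = 0.021471
  bearing wear: 0.228 × 0.87 × 0.64 × 0.60 = 0.07617
The unnormalized weights sum to 0.16469.
P(bearing wear | evidence) = 0.07617 / 0.16469 ≈ 0.463.

0.463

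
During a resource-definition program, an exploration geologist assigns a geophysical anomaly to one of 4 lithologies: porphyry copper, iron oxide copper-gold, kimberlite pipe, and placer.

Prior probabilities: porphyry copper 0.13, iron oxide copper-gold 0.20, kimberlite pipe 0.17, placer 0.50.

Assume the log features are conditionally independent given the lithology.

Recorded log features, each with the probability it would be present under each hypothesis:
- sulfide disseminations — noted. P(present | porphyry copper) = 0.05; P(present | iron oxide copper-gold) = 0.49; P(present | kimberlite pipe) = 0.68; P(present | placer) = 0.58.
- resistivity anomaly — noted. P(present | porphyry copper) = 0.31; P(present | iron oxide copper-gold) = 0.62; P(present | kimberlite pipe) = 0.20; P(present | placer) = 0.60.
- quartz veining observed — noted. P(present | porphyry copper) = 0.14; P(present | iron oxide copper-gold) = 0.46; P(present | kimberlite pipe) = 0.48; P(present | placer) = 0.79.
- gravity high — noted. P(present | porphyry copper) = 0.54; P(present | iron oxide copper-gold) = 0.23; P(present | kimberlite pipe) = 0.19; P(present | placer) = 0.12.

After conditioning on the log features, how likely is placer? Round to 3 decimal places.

0.655

Multiply each prior by the joint likelihood of the log feature pattern:
  porphyry copper: 0.13 × 0.05 × 0.31 × 0.14 × 0.54 = 0.00015233
  iron oxide copper-gold: 0.20 × 0.49 × 0.62 × 0.46 × 0.23 = 0.0064284
  kimberlite pipe: 0.17 × 0.68 × 0.20 × 0.48 × 0.19 = 0.0021085
  placer: 0.50 × 0.58 × 0.60 × 0.79 × 0.12 = 0.016495
The unnormalized weights sum to 0.025184.
P(placer | evidence) = 0.016495 / 0.025184 ≈ 0.655.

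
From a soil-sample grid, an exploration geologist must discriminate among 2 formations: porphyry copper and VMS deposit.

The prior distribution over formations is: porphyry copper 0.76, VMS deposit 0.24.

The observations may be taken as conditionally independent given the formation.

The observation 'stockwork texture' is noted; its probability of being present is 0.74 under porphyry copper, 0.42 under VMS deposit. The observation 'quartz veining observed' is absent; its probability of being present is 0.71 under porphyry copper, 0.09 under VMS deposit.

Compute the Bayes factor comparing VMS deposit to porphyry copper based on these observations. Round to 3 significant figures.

1.78

The Bayes factor is the ratio of the joint likelihoods of the evidence pattern under the two hypotheses (using 1 − P(present | H) for each absent observation).
  VMS deposit: 0.42 × (1 − 0.09) = 0.3822
  porphyry copper: 0.74 × (1 − 0.71) = 0.2146
Bayes factor = 0.3822 / 0.2146 ≈ 1.78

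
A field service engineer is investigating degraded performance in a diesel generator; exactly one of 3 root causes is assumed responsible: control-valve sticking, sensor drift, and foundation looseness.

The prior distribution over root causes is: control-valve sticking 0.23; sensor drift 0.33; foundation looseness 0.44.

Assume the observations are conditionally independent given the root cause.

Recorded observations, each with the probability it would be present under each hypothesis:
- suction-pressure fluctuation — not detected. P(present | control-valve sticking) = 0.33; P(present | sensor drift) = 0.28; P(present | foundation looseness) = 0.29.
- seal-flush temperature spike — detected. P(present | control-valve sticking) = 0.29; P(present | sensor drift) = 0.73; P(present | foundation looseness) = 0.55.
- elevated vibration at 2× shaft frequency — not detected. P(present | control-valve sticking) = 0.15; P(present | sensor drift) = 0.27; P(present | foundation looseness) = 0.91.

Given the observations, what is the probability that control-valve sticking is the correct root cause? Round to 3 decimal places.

0.211

Multiply each prior by the joint likelihood of the evidence pattern (using 1 − P(present | H) for each absent observation):
  control-valve sticking: 0.23 × (1 − 0.33) × 0.29 × (1 − 0.15) = 0.037986
  sensor drift: 0.33 × (1 − 0.28) × 0.73 × (1 − 0.27) = 0.12662
  foundation looseness: 0.44 × (1 − 0.29) × 0.55 × (1 − 0.91) = 0.015464
The unnormalized weights sum to 0.18007.
P(control-valve sticking | evidence) = 0.037986 / 0.18007 ≈ 0.211.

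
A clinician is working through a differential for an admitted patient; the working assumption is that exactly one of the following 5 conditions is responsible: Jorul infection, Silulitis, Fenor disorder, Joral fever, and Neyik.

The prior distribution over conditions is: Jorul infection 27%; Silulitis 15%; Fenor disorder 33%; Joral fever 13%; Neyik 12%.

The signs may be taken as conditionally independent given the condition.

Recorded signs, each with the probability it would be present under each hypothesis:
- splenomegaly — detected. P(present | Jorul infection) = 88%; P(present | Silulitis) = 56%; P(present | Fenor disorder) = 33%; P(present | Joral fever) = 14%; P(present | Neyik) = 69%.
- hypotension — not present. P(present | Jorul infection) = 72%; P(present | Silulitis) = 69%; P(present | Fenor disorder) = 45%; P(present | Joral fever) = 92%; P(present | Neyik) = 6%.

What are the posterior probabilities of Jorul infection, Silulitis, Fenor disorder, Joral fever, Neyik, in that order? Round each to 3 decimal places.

For each hypothesis, the unnormalized posterior weight is prior × product of the sign likelihoods (using 1 − P(present | H) for each absent sign):
  Jorul infection: 0.27 × 0.88 × (1 − 0.72) = 0.066528
  Silulitis: 0.15 × 0.56 × (1 − 0.69) = 0.02604
  Fenor disorder: 0.33 × 0.33 × (1 − 0.45) = 0.059895
  Joral fever: 0.13 × 0.14 × (1 − 0.92) = 0.001456
  Neyik: 0.12 × 0.69 × (1 − 0.06) = 0.077832
The unnormalized weights sum to 0.23175.
P(Jorul infection | evidence) = 0.066528 / 0.23175 ≈ 0.287
P(Silulitis | evidence) = 0.02604 / 0.23175 ≈ 0.112
P(Fenor disorder | evidence) = 0.059895 / 0.23175 ≈ 0.258
P(Joral fever | evidence) = 0.001456 / 0.23175 ≈ 0.006
P(Neyik | evidence) = 0.077832 / 0.23175 ≈ 0.336

0.287, 0.112, 0.258, 0.006, 0.336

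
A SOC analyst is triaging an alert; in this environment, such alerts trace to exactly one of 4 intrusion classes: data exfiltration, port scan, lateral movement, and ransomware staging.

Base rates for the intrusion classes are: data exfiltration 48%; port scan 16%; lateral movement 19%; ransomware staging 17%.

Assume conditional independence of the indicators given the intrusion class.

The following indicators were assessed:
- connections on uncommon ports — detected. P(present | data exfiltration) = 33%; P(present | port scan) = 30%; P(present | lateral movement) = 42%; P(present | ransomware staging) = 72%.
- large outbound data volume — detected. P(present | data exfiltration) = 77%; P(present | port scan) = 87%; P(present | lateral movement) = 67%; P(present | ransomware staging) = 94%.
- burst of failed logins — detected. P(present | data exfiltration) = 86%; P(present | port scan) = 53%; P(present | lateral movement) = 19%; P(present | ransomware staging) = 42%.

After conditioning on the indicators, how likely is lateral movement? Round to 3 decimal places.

0.055

By Bayes' rule with conditional independence, the unnormalized weight for each hypothesis is prior × ∏ likelihoods:
  data exfiltration: 0.48 × 0.33 × 0.77 × 0.86 = 0.10489
  port scan: 0.16 × 0.30 × 0.87 × 0.53 = 0.022133
  lateral movement: 0.19 × 0.42 × 0.67 × 0.19 = 0.010159
  ransomware staging: 0.17 × 0.72 × 0.94 × 0.42 = 0.048324
Marginal likelihood of the evidence = 0.18551.
P(lateral movement | evidence) = 0.010159 / 0.18551 ≈ 0.055.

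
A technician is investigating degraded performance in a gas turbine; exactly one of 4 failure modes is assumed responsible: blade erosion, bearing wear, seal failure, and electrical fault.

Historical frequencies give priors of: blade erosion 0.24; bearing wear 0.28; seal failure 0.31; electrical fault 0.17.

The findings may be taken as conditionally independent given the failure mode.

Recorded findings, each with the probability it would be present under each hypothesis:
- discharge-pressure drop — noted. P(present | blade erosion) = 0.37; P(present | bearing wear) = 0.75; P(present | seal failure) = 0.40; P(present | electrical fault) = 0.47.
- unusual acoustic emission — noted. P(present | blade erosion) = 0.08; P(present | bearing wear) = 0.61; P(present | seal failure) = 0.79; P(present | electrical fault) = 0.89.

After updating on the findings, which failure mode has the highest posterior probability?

Multiply each prior by the joint likelihood of the evidence pattern:
  blade erosion: 0.24 × 0.37 × 0.08 = 0.007104
  bearing wear: 0.28 × 0.75 × 0.61 = 0.1281
  seal failure: 0.31 × 0.40 × 0.79 = 0.09796
  electrical fault: 0.17 × 0.47 × 0.89 = 0.071111
Marginal likelihood of the evidence = 0.30428.
P(blade erosion | evidence) ≈ 0.007104 / 0.30428 ≈ 0.023
P(bearing wear | evidence) ≈ 0.1281 / 0.30428 ≈ 0.421
P(seal failure | evidence) ≈ 0.09796 / 0.30428 ≈ 0.322
P(electrical fault | evidence) ≈ 0.071111 / 0.30428 ≈ 0.234
The largest is 0.421, so bearing wear is most probable.

bearing wear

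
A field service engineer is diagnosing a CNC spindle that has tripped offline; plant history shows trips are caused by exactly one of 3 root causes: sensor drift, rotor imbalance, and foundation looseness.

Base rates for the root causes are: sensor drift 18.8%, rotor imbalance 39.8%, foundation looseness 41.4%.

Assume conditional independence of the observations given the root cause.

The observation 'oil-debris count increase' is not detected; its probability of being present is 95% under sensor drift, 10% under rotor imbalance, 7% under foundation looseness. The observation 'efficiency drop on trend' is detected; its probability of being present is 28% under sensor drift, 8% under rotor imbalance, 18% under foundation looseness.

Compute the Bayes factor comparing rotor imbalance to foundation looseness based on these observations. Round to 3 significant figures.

0.430

The Bayes factor is the ratio of the joint likelihoods of the evidence pattern under the two hypotheses (using 1 − P(present | H) for each absent observation).
  rotor imbalance: (1 − 0.10) × 0.08 = 0.072
  foundation looseness: (1 − 0.07) × 0.18 = 0.1674
Bayes factor = 0.072 / 0.1674 ≈ 0.430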